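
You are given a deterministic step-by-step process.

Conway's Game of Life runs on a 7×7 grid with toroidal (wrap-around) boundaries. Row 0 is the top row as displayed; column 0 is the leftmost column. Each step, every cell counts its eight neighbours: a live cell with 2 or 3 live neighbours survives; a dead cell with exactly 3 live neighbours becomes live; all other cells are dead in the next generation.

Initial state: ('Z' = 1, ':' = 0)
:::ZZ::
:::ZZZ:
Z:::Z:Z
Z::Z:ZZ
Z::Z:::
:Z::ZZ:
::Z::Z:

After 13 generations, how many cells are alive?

12

t=0: :::ZZ::
:::ZZZ:
Z:::Z:Z
Z::Z:ZZ
Z::Z:::
:Z::ZZ:
::Z::Z:
t=1: ::Z::::
::::::Z
Z::::::
:Z:Z:Z:
ZZZZ:::
:ZZZZZZ
::Z::Z:
t=2: :::::::
:::::::
Z:::::Z
:::ZZ:Z
:::::::
:::::ZZ
:::::ZZ
t=3: :::::::
:::::::
Z::::ZZ
Z::::ZZ
::::Z:Z
:::::ZZ
:::::ZZ
t=4: :::::::
::::::Z
Z::::Z:
::::Z::
::::Z::
Z:::Z::
:::::ZZ
t=5: :::::ZZ
::::::Z
:::::ZZ
::::ZZ:
:::ZZZ:
::::Z:Z
:::::ZZ
t=6: Z::::::
Z::::::
::::Z:Z
:::Z:::
:::Z::Z
:::Z::Z
Z:::Z::
t=7: ZZ::::Z
Z:::::Z
:::::::
:::ZZZ:
::ZZZ::
Z::ZZZZ
Z:::::Z
t=8: :Z:::Z:
:Z::::Z
::::ZZZ
::Z::Z:
::Z::::
ZZZ::::
::::Z::
t=9: Z::::Z:
::::Z:Z
Z:::Z:Z
:::ZZZZ
::ZZ:::
:ZZZ:::
Z:Z::::
t=10: ZZ:::Z:
::::Z::
Z::::::
Z:Z:::Z
:Z:::Z:
:::::::
Z:ZZ::Z
t=11: ZZZZZZ:
ZZ::::Z
ZZ::::Z
Z:::::Z
ZZ::::Z
ZZZ:::Z
Z:Z:::Z
t=12: :::ZZZ:
:::ZZ::
:::::Z:
:::::Z:
::Z::Z:
::Z::Z:
::::Z::
t=13: :::::Z:
:::Z:::
:::::Z:
::::ZZZ
::::ZZZ
:::ZZZ:
:::::::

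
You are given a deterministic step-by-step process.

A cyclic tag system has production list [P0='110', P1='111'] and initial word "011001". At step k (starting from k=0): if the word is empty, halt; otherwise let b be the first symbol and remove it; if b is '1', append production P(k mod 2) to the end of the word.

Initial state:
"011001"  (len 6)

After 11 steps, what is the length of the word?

gen 0: "011001"  (len 6)
gen 1: "11001"  (len 5)
gen 2: "1001111"  (len 7)
gen 3: "001111110"  (len 9)
gen 4: "01111110"  (len 8)
gen 5: "1111110"  (len 7)
gen 6: "111110111"  (len 9)
gen 7: "11110111110"  (len 11)
gen 8: "1110111110111"  (len 13)
gen 9: "110111110111110"  (len 15)
gen 10: "10111110111110111"  (len 17)
gen 11: "0111110111110111110"  (len 19)

19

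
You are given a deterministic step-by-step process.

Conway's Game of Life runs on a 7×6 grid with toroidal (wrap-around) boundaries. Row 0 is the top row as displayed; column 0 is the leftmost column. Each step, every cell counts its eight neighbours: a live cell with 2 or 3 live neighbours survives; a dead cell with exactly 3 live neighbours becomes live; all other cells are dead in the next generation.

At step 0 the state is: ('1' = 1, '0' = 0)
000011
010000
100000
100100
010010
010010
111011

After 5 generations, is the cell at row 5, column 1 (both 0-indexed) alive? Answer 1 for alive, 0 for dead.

[0] 000011
010000
100000
100100
010010
010010
111011
[1] 001110
100001
110000
110001
111111
000010
011000
[2] 101111
101111
000000
000100
001100
000010
011010
[3] 000000
101000
001001
001100
001110
010010
111000
[4] 101000
010000
001000
010000
010010
100011
111000
[5] 101000
011000
011000
011000
010010
001110
001100

0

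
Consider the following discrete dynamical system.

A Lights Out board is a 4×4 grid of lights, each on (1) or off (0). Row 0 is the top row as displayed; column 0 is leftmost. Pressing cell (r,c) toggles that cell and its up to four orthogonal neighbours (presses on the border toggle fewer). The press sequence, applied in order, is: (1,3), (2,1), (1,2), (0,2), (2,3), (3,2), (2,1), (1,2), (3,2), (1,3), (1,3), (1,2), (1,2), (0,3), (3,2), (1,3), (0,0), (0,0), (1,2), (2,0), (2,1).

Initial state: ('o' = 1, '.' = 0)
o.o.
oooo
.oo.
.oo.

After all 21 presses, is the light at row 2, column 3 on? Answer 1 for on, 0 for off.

t=0: o.o.
oooo
.oo.
.oo.
t=1: o.oo
oo..
.ooo
.oo.
t=2: o.oo
o...
o..o
..o.
t=3: o..o
oooo
o.oo
..o.
t=4: ooo.
oo.o
o.oo
..o.
t=5: ooo.
oo..
o...
..oo
t=6: ooo.
oo..
o.o.
.o..
t=7: ooo.
o...
.o..
....
t=8: oo..
oooo
.oo.
....
t=9: oo..
oooo
.o..
.ooo
t=10: oo.o
oo..
.o.o
.ooo
t=11: oo..
oooo
.o..
.ooo
t=12: ooo.
o...
.oo.
.ooo
t=13: oo..
oooo
.o..
.ooo
t=14: oooo
ooo.
.o..
.ooo
t=15: oooo
ooo.
.oo.
....
t=16: ooo.
oo.o
.ooo
....
t=17: ..o.
.o.o
.ooo
....
t=18: ooo.
oo.o
.ooo
....
t=19: oo..
o.o.
.o.o
....
t=20: oo..
..o.
o..o
o...
t=21: oo..
.oo.
.ooo
oo..

1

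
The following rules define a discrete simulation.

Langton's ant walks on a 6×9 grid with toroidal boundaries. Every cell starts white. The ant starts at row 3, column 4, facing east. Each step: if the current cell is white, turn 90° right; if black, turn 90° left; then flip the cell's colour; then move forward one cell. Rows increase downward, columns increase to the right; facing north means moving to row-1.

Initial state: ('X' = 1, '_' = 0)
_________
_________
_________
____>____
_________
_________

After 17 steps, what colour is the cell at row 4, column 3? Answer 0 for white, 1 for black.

1

t=0: _________
_________
_________
____>____
_________
_________
t=1: _________
_________
_________
____X____
____v____
_________
t=2: _________
_________
_________
____X____
___<X____
_________
t=3: _________
_________
_________
___^X____
___XX____
_________
t=4: _________
_________
_________
___X>____
___XX____
_________
t=5: _________
_________
____^____
___X_____
___XX____
_________
t=6: _________
_________
____X>___
___X_____
___XX____
_________
t=7: _________
_________
____XX___
___X_v___
___XX____
_________
t=8: _________
_________
____XX___
___X<X___
___XX____
_________
t=9: _________
_________
____^X___
___XXX___
___XX____
_________
t=10: _________
_________
___<_X___
___XXX___
___XX____
_________
t=11: _________
___^_____
___X_X___
___XXX___
___XX____
_________
t=12: _________
___X>____
___X_X___
___XXX___
___XX____
_________
t=13: _________
___XX____
___XvX___
___XXX___
___XX____
_________
t=14: _________
___XX____
___<XX___
___XXX___
___XX____
_________
t=15: _________
___XX____
____XX___
___vXX___
___XX____
_________
t=16: _________
___XX____
____XX___
____>X___
___XX____
_________
t=17: _________
___XX____
____^X___
_____X___
___XX____
_________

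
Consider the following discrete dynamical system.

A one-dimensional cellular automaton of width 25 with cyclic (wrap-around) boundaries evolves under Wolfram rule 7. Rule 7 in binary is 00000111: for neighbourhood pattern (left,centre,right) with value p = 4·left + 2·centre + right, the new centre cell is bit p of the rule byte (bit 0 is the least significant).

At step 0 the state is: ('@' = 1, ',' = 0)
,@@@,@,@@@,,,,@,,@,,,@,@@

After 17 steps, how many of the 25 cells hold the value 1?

k=0  ,@@@,@,@@@,,,,@,,@,,,@,@@
k=1  ,,,,,@,,,,,@@@@,@@,@@@,,,
k=2  @@@@@@,@@@@,,,,,,,,,,,,@@
k=3  ,,,,,,,,,,,,@@@@@@@@@@@,,
k=4  @@@@@@@@@@@@,,,,,,,,,,,,@
k=5  ,,,,,,,,,,,,,@@@@@@@@@@@,
k=6  @@@@@@@@@@@@@,,,,,,,,,,,,
k=7  ,,,,,,,,,,,,,,@@@@@@@@@@@
k=8  ,@@@@@@@@@@@@@,,,,,,,,,,,
k=9  @,,,,,,,,,,,,,,@@@@@@@@@@
k=10  ,,@@@@@@@@@@@@@,,,,,,,,,,
k=11  @@,,,,,,,,,,,,,,@@@@@@@@@
k=12  ,,,@@@@@@@@@@@@@,,,,,,,,,
k=13  @@@,,,,,,,,,,,,,,@@@@@@@@
k=14  ,,,,@@@@@@@@@@@@@,,,,,,,,
k=15  @@@@,,,,,,,,,,,,,,@@@@@@@
k=16  ,,,,,@@@@@@@@@@@@@,,,,,,,
k=17  @@@@@,,,,,,,,,,,,,,@@@@@@

11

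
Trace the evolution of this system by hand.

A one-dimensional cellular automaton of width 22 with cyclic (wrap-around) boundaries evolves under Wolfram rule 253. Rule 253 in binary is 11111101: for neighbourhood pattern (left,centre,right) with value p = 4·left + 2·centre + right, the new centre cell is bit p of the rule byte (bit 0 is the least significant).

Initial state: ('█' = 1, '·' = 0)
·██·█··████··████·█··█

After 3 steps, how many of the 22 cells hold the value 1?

22

0) ·██·█··████··████·█··█
1) ██████·█████·███████·█
2) ██████████████████████
3) ██████████████████████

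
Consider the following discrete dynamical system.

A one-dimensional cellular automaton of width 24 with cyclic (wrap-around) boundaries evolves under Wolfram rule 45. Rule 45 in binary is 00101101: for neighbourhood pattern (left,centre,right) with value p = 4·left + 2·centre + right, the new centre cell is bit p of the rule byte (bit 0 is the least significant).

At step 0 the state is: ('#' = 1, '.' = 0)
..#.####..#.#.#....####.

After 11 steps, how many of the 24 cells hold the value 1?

t=0: ..#.####..#.#.#....####.
t=1: #.###.....#####.##.#....
t=2: ###...###.#....##.##.##.
t=3: #...#.#..##.##.#.##.##.#
t=4: ..#.###..#.##.####.##.##
t=5: ..###....###.##...##.##.
t=6: #.#...##.#..##..#.#.##..
t=7: ###.#.#.##..#...#####...
t=8: #..######...#.#.#.....#.
t=9: #..#......#.#####.###.##
t=10: ...#.####.###....##..##.
t=11: ##.###...##...##.#...#..

11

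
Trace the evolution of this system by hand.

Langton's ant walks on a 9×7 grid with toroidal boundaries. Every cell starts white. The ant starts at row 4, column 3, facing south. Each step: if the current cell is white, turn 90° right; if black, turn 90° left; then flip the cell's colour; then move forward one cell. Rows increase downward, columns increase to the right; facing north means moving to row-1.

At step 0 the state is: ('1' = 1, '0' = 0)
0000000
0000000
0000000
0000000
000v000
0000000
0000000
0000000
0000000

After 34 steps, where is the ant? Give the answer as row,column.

1,4

0) 0000000
0000000
0000000
0000000
000v000
0000000
0000000
0000000
0000000
1) 0000000
0000000
0000000
0000000
00<1000
0000000
0000000
0000000
0000000
2) 0000000
0000000
0000000
00^0000
0011000
0000000
0000000
0000000
0000000
3) 0000000
0000000
0000000
001>000
0011000
0000000
0000000
0000000
0000000
4) 0000000
0000000
0000000
0011000
001v000
0000000
0000000
0000000
0000000
5) 0000000
0000000
0000000
0011000
0010>00
0000000
0000000
0000000
0000000
6) 0000000
0000000
0000000
0011000
0010100
0000v00
0000000
0000000
0000000
7) 0000000
0000000
0000000
0011000
0010100
000<100
0000000
0000000
0000000
8) 0000000
0000000
0000000
0011000
001^100
0001100
0000000
0000000
0000000
9) 0000000
0000000
0000000
0011000
0011>00
0001100
0000000
0000000
0000000
10) 0000000
0000000
0000000
0011^00
0011000
0001100
0000000
0000000
0000000
11) 0000000
0000000
0000000
00111>0
0011000
0001100
0000000
0000000
0000000
12) 0000000
0000000
0000000
0011110
00110v0
0001100
0000000
0000000
0000000
13) 0000000
0000000
0000000
0011110
0011<10
0001100
0000000
0000000
0000000
14) 0000000
0000000
0000000
0011^10
0011110
0001100
0000000
0000000
0000000
15) 0000000
0000000
0000000
001<010
0011110
0001100
0000000
0000000
0000000
16) 0000000
0000000
0000000
0010010
001v110
0001100
0000000
0000000
0000000
17) 0000000
0000000
0000000
0010010
0010>10
0001100
0000000
0000000
0000000
18) 0000000
0000000
0000000
0010^10
0010010
0001100
0000000
0000000
0000000
19) 0000000
0000000
0000000
00101>0
0010010
0001100
0000000
0000000
0000000
20) 0000000
0000000
00000^0
0010100
0010010
0001100
0000000
0000000
0000000
21) 0000000
0000000
000001>
0010100
0010010
0001100
0000000
0000000
0000000
22) 0000000
0000000
0000011
001010v
0010010
0001100
0000000
0000000
0000000
23) 0000000
0000000
0000011
00101<1
0010010
0001100
0000000
0000000
0000000
24) 0000000
0000000
00000^1
0010111
0010010
0001100
0000000
0000000
0000000
25) 0000000
0000000
0000<01
0010111
0010010
0001100
0000000
0000000
0000000
26) 0000000
0000^00
0000101
0010111
0010010
0001100
0000000
0000000
0000000
27) 0000000
00001>0
0000101
0010111
0010010
0001100
0000000
0000000
0000000
28) 0000000
0000110
00001v1
0010111
0010010
0001100
0000000
0000000
0000000
29) 0000000
0000110
0000<11
0010111
0010010
0001100
0000000
0000000
0000000
30) 0000000
0000110
0000011
0010v11
0010010
0001100
0000000
0000000
0000000
31) 0000000
0000110
0000011
00100>1
0010010
0001100
0000000
0000000
0000000
32) 0000000
0000110
00000^1
0010001
0010010
0001100
0000000
0000000
0000000
33) 0000000
0000110
0000<01
0010001
0010010
0001100
0000000
0000000
0000000
34) 0000000
0000^10
0000101
0010001
0010010
0001100
0000000
0000000
0000000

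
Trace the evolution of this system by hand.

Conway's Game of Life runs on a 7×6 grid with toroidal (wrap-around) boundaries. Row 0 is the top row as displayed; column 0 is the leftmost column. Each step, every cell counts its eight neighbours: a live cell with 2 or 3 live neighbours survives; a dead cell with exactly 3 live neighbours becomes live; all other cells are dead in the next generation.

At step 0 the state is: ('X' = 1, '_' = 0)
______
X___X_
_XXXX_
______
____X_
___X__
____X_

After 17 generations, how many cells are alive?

14

0) ______
X___X_
_XXXX_
______
____X_
___X__
____X_
1) _____X
_XX_XX
_XXXXX
__X_X_
______
___XX_
______
2) X___XX
_X____
______
_XX_XX
____X_
______
____X_
3) X___XX
X____X
XXX___
___XXX
___XXX
______
____X_
4) X___X_
____X_
_XXX__
_X____
___X_X
___X_X
____X_
5) ___XX_
_XX_XX
_XXX__
XX_XX_
X_X___
___X_X
___XX_
6) ______
XX___X
______
X___XX
X_X___
__XX_X
__X__X
7) _X___X
X_____
_X__X_
XX___X
X_X___
X_XXXX
__XXX_
8) XXXXXX
XX___X
_X____
__X__X
__X___
X_____
______
9) __XXX_
___X__
_XX__X
_XX___
_X____
______
__XXX_
10) ______
_X____
XX_X__
______
_XX___
__XX__
__X_X_
11) ______
XXX___
XXX___
X_____
_XXX__
______
__X___
12) __X___
X_X___
__X__X
X__X__
_XX___
_X_X__
______
13) _X____
__XX__
X_XX_X
X__X__
XX_X__
_X____
__X___
14) _X_X__
X__XX_
X____X
___X__
XX____
XX____
_XX___
15) XX_XX_
XXXXX_
X__X_X
_X___X
XXX___
______
______
16) X___X_
______
___X__
____XX
XXX___
_X____
______
17) ______
______
____X_
XXXXXX
XXX__X
XXX___
______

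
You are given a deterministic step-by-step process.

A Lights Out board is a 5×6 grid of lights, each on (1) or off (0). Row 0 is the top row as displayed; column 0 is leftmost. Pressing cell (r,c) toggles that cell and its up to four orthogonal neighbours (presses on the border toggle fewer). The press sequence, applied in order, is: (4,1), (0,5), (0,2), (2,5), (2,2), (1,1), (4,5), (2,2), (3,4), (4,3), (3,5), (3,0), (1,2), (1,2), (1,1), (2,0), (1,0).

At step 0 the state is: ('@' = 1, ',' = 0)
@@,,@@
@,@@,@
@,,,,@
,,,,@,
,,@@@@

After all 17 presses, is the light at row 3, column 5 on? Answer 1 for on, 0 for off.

0

[0] @@,,@@
@,@@,@
@,,,,@
,,,,@,
,,@@@@
[1] @@,,@@
@,@@,@
@,,,,@
,@,,@,
@@,@@@
[2] @@,,,,
@,@@,,
@,,,,@
,@,,@,
@@,@@@
[3] @,@@,,
@,,@,,
@,,,,@
,@,,@,
@@,@@@
[4] @,@@,,
@,,@,@
@,,,@,
,@,,@@
@@,@@@
[5] @,@@,,
@,@@,@
@@@@@,
,@@,@@
@@,@@@
[6] @@@@,,
,@,@,@
@,@@@,
,@@,@@
@@,@@@
[7] @@@@,,
,@,@,@
@,@@@,
,@@,@,
@@,@,,
[8] @@@@,,
,@@@,@
@@,,@,
,@,,@,
@@,@,,
[9] @@@@,,
,@@@,@
@@,,,,
,@,@,@
@@,@@,
[10] @@@@,,
,@@@,@
@@,,,,
,@,,,@
@@@,,,
[11] @@@@,,
,@@@,@
@@,,,@
,@,,@,
@@@,,@
[12] @@@@,,
,@@@,@
,@,,,@
@,,,@,
,@@,,@
[13] @@,@,,
,,,,,@
,@@,,@
@,,,@,
,@@,,@
[14] @@@@,,
,@@@,@
,@,,,@
@,,,@,
,@@,,@
[15] @,@@,,
@,,@,@
,,,,,@
@,,,@,
,@@,,@
[16] @,@@,,
,,,@,@
@@,,,@
,,,,@,
,@@,,@
[17] ,,@@,,
@@,@,@
,@,,,@
,,,,@,
,@@,,@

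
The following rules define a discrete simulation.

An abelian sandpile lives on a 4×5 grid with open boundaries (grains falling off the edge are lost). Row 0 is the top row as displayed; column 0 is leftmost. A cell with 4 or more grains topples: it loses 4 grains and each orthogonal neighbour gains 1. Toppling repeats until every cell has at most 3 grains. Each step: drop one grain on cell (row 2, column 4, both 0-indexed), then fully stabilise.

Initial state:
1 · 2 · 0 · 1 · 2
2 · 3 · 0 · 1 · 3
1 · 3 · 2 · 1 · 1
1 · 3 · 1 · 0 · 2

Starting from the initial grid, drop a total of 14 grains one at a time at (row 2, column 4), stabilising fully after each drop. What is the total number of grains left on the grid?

37

gen 0: 1 · 2 · 0 · 1 · 2
2 · 3 · 0 · 1 · 3
1 · 3 · 2 · 1 · 1
1 · 3 · 1 · 0 · 2
gen 1: 1 · 2 · 0 · 1 · 2
2 · 3 · 0 · 1 · 3
1 · 3 · 2 · 1 · 2
1 · 3 · 1 · 0 · 2
gen 2: 1 · 2 · 0 · 1 · 2
2 · 3 · 0 · 1 · 3
1 · 3 · 2 · 1 · 3
1 · 3 · 1 · 0 · 2
gen 3: 1 · 2 · 0 · 1 · 3
2 · 3 · 0 · 2 · 0
1 · 3 · 2 · 2 · 1
1 · 3 · 1 · 0 · 3
gen 4: 1 · 2 · 0 · 1 · 3
2 · 3 · 0 · 2 · 0
1 · 3 · 2 · 2 · 2
1 · 3 · 1 · 0 · 3
gen 5: 1 · 2 · 0 · 1 · 3
2 · 3 · 0 · 2 · 0
1 · 3 · 2 · 2 · 3
1 · 3 · 1 · 0 · 3
gen 6: 1 · 2 · 0 · 1 · 3
2 · 3 · 0 · 2 · 1
1 · 3 · 2 · 3 · 1
1 · 3 · 1 · 1 · 0
gen 7: 1 · 2 · 0 · 1 · 3
2 · 3 · 0 · 2 · 1
1 · 3 · 2 · 3 · 2
1 · 3 · 1 · 1 · 0
gen 8: 1 · 2 · 0 · 1 · 3
2 · 3 · 0 · 2 · 1
1 · 3 · 2 · 3 · 3
1 · 3 · 1 · 1 · 0
gen 9: 1 · 2 · 0 · 1 · 3
2 · 3 · 0 · 3 · 2
1 · 3 · 3 · 0 · 1
1 · 3 · 1 · 2 · 1
gen 10: 1 · 2 · 0 · 1 · 3
2 · 3 · 0 · 3 · 2
1 · 3 · 3 · 0 · 2
1 · 3 · 1 · 2 · 1
gen 11: 1 · 2 · 0 · 1 · 3
2 · 3 · 0 · 3 · 2
1 · 3 · 3 · 0 · 3
1 · 3 · 1 · 2 · 1
gen 12: 1 · 2 · 0 · 1 · 3
2 · 3 · 0 · 3 · 3
1 · 3 · 3 · 1 · 0
1 · 3 · 1 · 2 · 2
gen 13: 1 · 2 · 0 · 1 · 3
2 · 3 · 0 · 3 · 3
1 · 3 · 3 · 1 · 1
1 · 3 · 1 · 2 · 2
gen 14: 1 · 2 · 0 · 1 · 3
2 · 3 · 0 · 3 · 3
1 · 3 · 3 · 1 · 2
1 · 3 · 1 · 2 · 2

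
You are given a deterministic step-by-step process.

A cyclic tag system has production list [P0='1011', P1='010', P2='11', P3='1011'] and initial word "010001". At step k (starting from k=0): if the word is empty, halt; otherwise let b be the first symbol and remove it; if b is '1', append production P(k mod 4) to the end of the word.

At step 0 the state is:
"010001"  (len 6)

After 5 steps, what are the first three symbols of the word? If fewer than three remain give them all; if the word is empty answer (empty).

101

[0] "010001"  (len 6)
[1] "10001"  (len 5)
[2] "0001010"  (len 7)
[3] "001010"  (len 6)
[4] "01010"  (len 5)
[5] "1010"  (len 4)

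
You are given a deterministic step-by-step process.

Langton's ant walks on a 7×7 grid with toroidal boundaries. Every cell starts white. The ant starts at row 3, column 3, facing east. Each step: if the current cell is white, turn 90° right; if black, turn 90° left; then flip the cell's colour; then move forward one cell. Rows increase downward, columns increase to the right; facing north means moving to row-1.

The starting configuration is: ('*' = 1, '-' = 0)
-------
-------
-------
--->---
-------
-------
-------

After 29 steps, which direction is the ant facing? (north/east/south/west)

step 0: -------
-------
-------
--->---
-------
-------
-------
step 1: -------
-------
-------
---*---
---v---
-------
-------
step 2: -------
-------
-------
---*---
--<*---
-------
-------
step 3: -------
-------
-------
--^*---
--**---
-------
-------
step 4: -------
-------
-------
--*>---
--**---
-------
-------
step 5: -------
-------
---^---
--*----
--**---
-------
-------
step 6: -------
-------
---*>--
--*----
--**---
-------
-------
step 7: -------
-------
---**--
--*-v--
--**---
-------
-------
step 8: -------
-------
---**--
--*<*--
--**---
-------
-------
step 9: -------
-------
---^*--
--***--
--**---
-------
-------
step 10: -------
-------
--<-*--
--***--
--**---
-------
-------
step 11: -------
--^----
--*-*--
--***--
--**---
-------
-------
step 12: -------
--*>---
--*-*--
--***--
--**---
-------
-------
step 13: -------
--**---
--*v*--
--***--
--**---
-------
-------
step 14: -------
--**---
--<**--
--***--
--**---
-------
-------
step 15: -------
--**---
---**--
--v**--
--**---
-------
-------
step 16: -------
--**---
---**--
--->*--
--**---
-------
-------
step 17: -------
--**---
---^*--
----*--
--**---
-------
-------
step 18: -------
--**---
--<-*--
----*--
--**---
-------
-------
step 19: -------
--^*---
--*-*--
----*--
--**---
-------
-------
step 20: -------
-<-*---
--*-*--
----*--
--**---
-------
-------
step 21: -^-----
-*-*---
--*-*--
----*--
--**---
-------
-------
step 22: -*>----
-*-*---
--*-*--
----*--
--**---
-------
-------
step 23: -**----
-*v*---
--*-*--
----*--
--**---
-------
-------
step 24: -**----
-<**---
--*-*--
----*--
--**---
-------
-------
step 25: -**----
--**---
-v*-*--
----*--
--**---
-------
-------
step 26: -**----
--**---
<**-*--
----*--
--**---
-------
-------
step 27: -**----
^-**---
***-*--
----*--
--**---
-------
-------
step 28: -**----
*>**---
***-*--
----*--
--**---
-------
-------
step 29: -**----
****---
*v*-*--
----*--
--**---
-------
-------

south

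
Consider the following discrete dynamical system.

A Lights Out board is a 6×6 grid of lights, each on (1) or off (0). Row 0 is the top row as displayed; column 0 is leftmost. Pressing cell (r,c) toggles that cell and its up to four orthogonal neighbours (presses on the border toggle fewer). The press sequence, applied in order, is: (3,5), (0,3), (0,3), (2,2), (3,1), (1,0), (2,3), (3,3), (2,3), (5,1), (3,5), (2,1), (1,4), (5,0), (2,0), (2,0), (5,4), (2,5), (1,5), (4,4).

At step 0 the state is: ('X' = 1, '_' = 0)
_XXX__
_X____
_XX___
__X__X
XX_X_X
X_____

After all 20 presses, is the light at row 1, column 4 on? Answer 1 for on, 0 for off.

k=0  _XXX__
_X____
_XX___
__X__X
XX_X_X
X_____
k=1  _XXX__
_X____
_XX__X
__X_X_
XX_X__
X_____
k=2  _X__X_
_X_X__
_XX__X
__X_X_
XX_X__
X_____
k=3  _XXX__
_X____
_XX__X
__X_X_
XX_X__
X_____
k=4  _XXX__
_XX___
___X_X
____X_
XX_X__
X_____
k=5  _XXX__
_XX___
_X_X_X
XXX_X_
X__X__
X_____
k=6  XXXX__
X_X___
XX_X_X
XXX_X_
X__X__
X_____
k=7  XXXX__
X_XX__
XXX_XX
XXXXX_
X__X__
X_____
k=8  XXXX__
X_XX__
XXXXXX
XX____
X_____
X_____
k=9  XXXX__
X_X___
XX___X
XX_X__
X_____
X_____
k=10  XXXX__
X_X___
XX___X
XX_X__
XX____
_XX___
k=11  XXXX__
X_X___
XX____
XX_XXX
XX___X
_XX___
k=12  XXXX__
XXX___
__X___
X__XXX
XX___X
_XX___
k=13  XXXXX_
XXXXXX
__X_X_
X__XXX
XX___X
_XX___
k=14  XXXXX_
XXXXXX
__X_X_
X__XXX
_X___X
X_X___
k=15  XXXXX_
_XXXXX
XXX_X_
___XXX
_X___X
X_X___
k=16  XXXXX_
XXXXXX
__X_X_
X__XXX
_X___X
X_X___
k=17  XXXXX_
XXXXXX
__X_X_
X__XXX
_X__XX
X_XXXX
k=18  XXXXX_
XXXXX_
__X__X
X__XX_
_X__XX
X_XXXX
k=19  XXXXXX
XXXX_X
__X___
X__XX_
_X__XX
X_XXXX
k=20  XXXXXX
XXXX_X
__X___
X__X__
_X_X__
X_XX_X

0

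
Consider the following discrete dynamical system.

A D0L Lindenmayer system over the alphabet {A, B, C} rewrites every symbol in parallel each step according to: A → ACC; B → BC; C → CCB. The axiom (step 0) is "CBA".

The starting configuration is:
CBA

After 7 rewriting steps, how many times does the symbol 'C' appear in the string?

0) CBA
1) CCBBCACC
2) CCBCCBBCBCCCBACCCCBCCB
3) CCBCCBBCCCBCCBBCBCCCBBCCCBCCBCCBBCACCCCBCCBCCBCCBBCCCBCCBBC
4) CCBCCBBCCCBCCBBCBCCCBCCBCCBBCCCBCCBBCBCCCBBCCCBCCBCCBBCBCC…CCBCCBBCCCBCCBBCCCBCCBBCCCBCCBBCBCCCBCCBCCBBCCCBCCBBCBCCCB  (len 156)
5) CCBCCBBCCCBCCBBCBCCCBCCBCCBBCCCBCCBBCBCCCBBCCCBCCBCCBBCCCB…BBCCCBCCBBCCCBCCBBCBCCCBCCBCCBBCCCBCCBBCBCCCBBCCCBCCBCCBBC  (len 410)
6) CCBCCBBCCCBCCBBCBCCCBCCBCCBBCCCBCCBBCBCCCBBCCCBCCBCCBBCCCB…BCCBBCBCCCBBCCCBCCBCCBBCBCCCBCCBCCBBCCCBCCBBCCCBCCBBCBCCCB  (len 1075)
7) CCBCCBBCCCBCCBBCBCCCBCCBCCBBCCCBCCBBCBCCCBBCCCBCCBCCBBCCCB…CCBCCBCCBBCCCBCCBBCBCCCBCCBCCBBCCCBCCBBCBCCCBBCCCBCCBCCBBC  (len 2816)

1741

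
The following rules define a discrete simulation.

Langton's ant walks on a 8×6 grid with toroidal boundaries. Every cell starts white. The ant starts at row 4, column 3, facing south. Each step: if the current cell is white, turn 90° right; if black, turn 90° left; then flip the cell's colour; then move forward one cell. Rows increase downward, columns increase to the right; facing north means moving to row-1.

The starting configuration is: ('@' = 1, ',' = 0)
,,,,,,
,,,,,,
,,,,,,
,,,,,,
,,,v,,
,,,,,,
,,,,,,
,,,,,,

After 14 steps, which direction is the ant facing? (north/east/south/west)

t=0: ,,,,,,
,,,,,,
,,,,,,
,,,,,,
,,,v,,
,,,,,,
,,,,,,
,,,,,,
t=1: ,,,,,,
,,,,,,
,,,,,,
,,,,,,
,,<@,,
,,,,,,
,,,,,,
,,,,,,
t=2: ,,,,,,
,,,,,,
,,,,,,
,,^,,,
,,@@,,
,,,,,,
,,,,,,
,,,,,,
t=3: ,,,,,,
,,,,,,
,,,,,,
,,@>,,
,,@@,,
,,,,,,
,,,,,,
,,,,,,
t=4: ,,,,,,
,,,,,,
,,,,,,
,,@@,,
,,@v,,
,,,,,,
,,,,,,
,,,,,,
t=5: ,,,,,,
,,,,,,
,,,,,,
,,@@,,
,,@,>,
,,,,,,
,,,,,,
,,,,,,
t=6: ,,,,,,
,,,,,,
,,,,,,
,,@@,,
,,@,@,
,,,,v,
,,,,,,
,,,,,,
t=7: ,,,,,,
,,,,,,
,,,,,,
,,@@,,
,,@,@,
,,,<@,
,,,,,,
,,,,,,
t=8: ,,,,,,
,,,,,,
,,,,,,
,,@@,,
,,@^@,
,,,@@,
,,,,,,
,,,,,,
t=9: ,,,,,,
,,,,,,
,,,,,,
,,@@,,
,,@@>,
,,,@@,
,,,,,,
,,,,,,
t=10: ,,,,,,
,,,,,,
,,,,,,
,,@@^,
,,@@,,
,,,@@,
,,,,,,
,,,,,,
t=11: ,,,,,,
,,,,,,
,,,,,,
,,@@@>
,,@@,,
,,,@@,
,,,,,,
,,,,,,
t=12: ,,,,,,
,,,,,,
,,,,,,
,,@@@@
,,@@,v
,,,@@,
,,,,,,
,,,,,,
t=13: ,,,,,,
,,,,,,
,,,,,,
,,@@@@
,,@@<@
,,,@@,
,,,,,,
,,,,,,
t=14: ,,,,,,
,,,,,,
,,,,,,
,,@@^@
,,@@@@
,,,@@,
,,,,,,
,,,,,,

north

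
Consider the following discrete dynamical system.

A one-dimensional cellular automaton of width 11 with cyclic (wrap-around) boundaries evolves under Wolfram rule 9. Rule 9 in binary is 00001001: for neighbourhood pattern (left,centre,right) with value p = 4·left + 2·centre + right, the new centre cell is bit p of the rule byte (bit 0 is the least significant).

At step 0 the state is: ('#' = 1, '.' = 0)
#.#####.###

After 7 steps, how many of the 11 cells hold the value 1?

6

[0] #.#####.###
[1] ..#.....#..
[2] #...###...#
[3] ..#.#...#.#
[4] ......#....
[5] #####...###
[6] ......#.#..
[7] #####.....#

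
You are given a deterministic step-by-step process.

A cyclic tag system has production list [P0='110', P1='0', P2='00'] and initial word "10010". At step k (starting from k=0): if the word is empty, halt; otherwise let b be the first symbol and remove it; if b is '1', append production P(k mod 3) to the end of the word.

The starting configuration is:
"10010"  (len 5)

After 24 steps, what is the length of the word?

t=0: "10010"  (len 5)
t=1: "0010110"  (len 7)
t=2: "010110"  (len 6)
t=3: "10110"  (len 5)
t=4: "0110110"  (len 7)
t=5: "110110"  (len 6)
t=6: "1011000"  (len 7)
t=7: "011000110"  (len 9)
t=8: "11000110"  (len 8)
t=9: "100011000"  (len 9)
t=10: "00011000110"  (len 11)
t=11: "0011000110"  (len 10)
t=12: "011000110"  (len 9)
t=13: "11000110"  (len 8)
t=14: "10001100"  (len 8)
t=15: "000110000"  (len 9)
t=16: "00110000"  (len 8)
t=17: "0110000"  (len 7)
t=18: "110000"  (len 6)
t=19: "10000110"  (len 8)
t=20: "00001100"  (len 8)
t=21: "0001100"  (len 7)
t=22: "001100"  (len 6)
t=23: "01100"  (len 5)
t=24: "1100"  (len 4)

4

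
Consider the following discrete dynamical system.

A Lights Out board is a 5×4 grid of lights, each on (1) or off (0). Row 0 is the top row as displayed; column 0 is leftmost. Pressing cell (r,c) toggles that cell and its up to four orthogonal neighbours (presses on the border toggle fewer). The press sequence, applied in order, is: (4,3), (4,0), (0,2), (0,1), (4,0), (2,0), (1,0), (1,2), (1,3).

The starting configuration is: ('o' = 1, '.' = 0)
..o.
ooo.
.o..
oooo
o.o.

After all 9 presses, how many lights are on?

0) ..o.
ooo.
.o..
oooo
o.o.
1) ..o.
ooo.
.o..
ooo.
o..o
2) ..o.
ooo.
.o..
.oo.
.o.o
3) .o.o
oo..
.o..
.oo.
.o.o
4) o.oo
o...
.o..
.oo.
.o.o
5) o.oo
o...
.o..
ooo.
o..o
6) o.oo
....
o...
.oo.
o..o
7) ..oo
oo..
....
.oo.
o..o
8) ...o
o.oo
..o.
.oo.
o..o
9) ....
o...
..oo
.oo.
o..o

7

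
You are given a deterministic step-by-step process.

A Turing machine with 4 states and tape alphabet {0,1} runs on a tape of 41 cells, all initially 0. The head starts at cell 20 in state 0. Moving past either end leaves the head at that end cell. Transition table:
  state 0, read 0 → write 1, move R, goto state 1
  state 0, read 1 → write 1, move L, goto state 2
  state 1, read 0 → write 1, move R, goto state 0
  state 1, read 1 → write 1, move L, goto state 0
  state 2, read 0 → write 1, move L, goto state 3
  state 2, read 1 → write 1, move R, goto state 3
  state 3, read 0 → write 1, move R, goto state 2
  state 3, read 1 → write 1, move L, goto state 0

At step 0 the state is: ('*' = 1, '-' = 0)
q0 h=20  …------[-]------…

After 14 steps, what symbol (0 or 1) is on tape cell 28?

k=0  q0 h=20  …------[-]------…
k=1  q1 h=21  …-----*[-]------…
k=2  q0 h=22  …----**[-]------…
k=3  q1 h=23  …---***[-]------…
k=4  q0 h=24  …--****[-]------…
k=5  q1 h=25  …-*****[-]------…
k=6  q0 h=26  …******[-]------…
k=7  q1 h=27  …******[-]------…
k=8  q0 h=28  …******[-]------…
k=9  q1 h=29  …******[-]------…
k=10  q0 h=30  …******[-]------…
k=11  q1 h=31  …******[-]------…
k=12  q0 h=32  …******[-]------…
k=13  q1 h=33  …******[-]------…
k=14  q0 h=34  …******[-]------|

1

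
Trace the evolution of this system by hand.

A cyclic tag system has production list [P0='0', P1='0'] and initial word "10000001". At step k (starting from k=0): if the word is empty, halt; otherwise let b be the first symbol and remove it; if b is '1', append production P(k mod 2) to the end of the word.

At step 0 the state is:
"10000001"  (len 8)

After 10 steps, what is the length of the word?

[0] "10000001"  (len 8)
[1] "00000010"  (len 8)
[2] "0000010"  (len 7)
[3] "000010"  (len 6)
[4] "00010"  (len 5)
[5] "0010"  (len 4)
[6] "010"  (len 3)
[7] "10"  (len 2)
[8] "00"  (len 2)
[9] "0"  (len 1)
[10] (halted — word empty)

0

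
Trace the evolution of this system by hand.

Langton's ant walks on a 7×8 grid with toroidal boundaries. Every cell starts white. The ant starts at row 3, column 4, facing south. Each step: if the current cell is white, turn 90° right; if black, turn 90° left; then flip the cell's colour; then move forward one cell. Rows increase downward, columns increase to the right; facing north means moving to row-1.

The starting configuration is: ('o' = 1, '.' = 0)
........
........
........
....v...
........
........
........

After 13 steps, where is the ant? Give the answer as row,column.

step 0: ........
........
........
....v...
........
........
........
step 1: ........
........
........
...<o...
........
........
........
step 2: ........
........
...^....
...oo...
........
........
........
step 3: ........
........
...o>...
...oo...
........
........
........
step 4: ........
........
...oo...
...ov...
........
........
........
step 5: ........
........
...oo...
...o.>..
........
........
........
step 6: ........
........
...oo...
...o.o..
.....v..
........
........
step 7: ........
........
...oo...
...o.o..
....<o..
........
........
step 8: ........
........
...oo...
...o^o..
....oo..
........
........
step 9: ........
........
...oo...
...oo>..
....oo..
........
........
step 10: ........
........
...oo^..
...oo...
....oo..
........
........
step 11: ........
........
...ooo>.
...oo...
....oo..
........
........
step 12: ........
........
...oooo.
...oo.v.
....oo..
........
........
step 13: ........
........
...oooo.
...oo<o.
....oo..
........
........

3,5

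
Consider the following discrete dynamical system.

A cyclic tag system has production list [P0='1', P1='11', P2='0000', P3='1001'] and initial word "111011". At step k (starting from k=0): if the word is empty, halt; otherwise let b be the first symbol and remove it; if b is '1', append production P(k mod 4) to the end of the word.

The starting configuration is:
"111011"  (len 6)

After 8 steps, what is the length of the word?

16

k=0  "111011"  (len 6)
k=1  "110111"  (len 6)
k=2  "1011111"  (len 7)
k=3  "0111110000"  (len 10)
k=4  "111110000"  (len 9)
k=5  "111100001"  (len 9)
k=6  "1110000111"  (len 10)
k=7  "1100001110000"  (len 13)
k=8  "1000011100001001"  (len 16)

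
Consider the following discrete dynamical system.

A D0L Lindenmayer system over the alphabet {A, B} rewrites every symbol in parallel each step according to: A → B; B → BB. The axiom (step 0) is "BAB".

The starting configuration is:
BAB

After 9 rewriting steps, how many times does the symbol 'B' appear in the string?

1280

[0] BAB
[1] BBBBB
[2] BBBBBBBBBB
[3] BBBBBBBBBBBBBBBBBBBB
[4] BBBBBBBBBBBBBBBBBBBBBBBBBBBBBBBBBBBBBBBB
[5] BBBBBBBBBBBBBBBBBBBBBBBBBBBBBBBBBBBBBBBBBBBBBBBBBBBBBBBBBBBBBBBBBBBBBBBBBBBBBBBB
[6] BBBBBBBBBBBBBBBBBBBBBBBBBBBBBBBBBBBBBBBBBBBBBBBBBBBBBBBBBB…BBBBBBBBBBBBBBBBBBBBBBBBBBBBBBBBBBBBBBBBBBBBBBBBBBBBBBBBBB  (len 160)
[7] BBBBBBBBBBBBBBBBBBBBBBBBBBBBBBBBBBBBBBBBBBBBBBBBBBBBBBBBBB…BBBBBBBBBBBBBBBBBBBBBBBBBBBBBBBBBBBBBBBBBBBBBBBBBBBBBBBBBB  (len 320)
[8] BBBBBBBBBBBBBBBBBBBBBBBBBBBBBBBBBBBBBBBBBBBBBBBBBBBBBBBBBB…BBBBBBBBBBBBBBBBBBBBBBBBBBBBBBBBBBBBBBBBBBBBBBBBBBBBBBBBBB  (len 640)
[9] BBBBBBBBBBBBBBBBBBBBBBBBBBBBBBBBBBBBBBBBBBBBBBBBBBBBBBBBBB…BBBBBBBBBBBBBBBBBBBBBBBBBBBBBBBBBBBBBBBBBBBBBBBBBBBBBBBBBB  (len 1280)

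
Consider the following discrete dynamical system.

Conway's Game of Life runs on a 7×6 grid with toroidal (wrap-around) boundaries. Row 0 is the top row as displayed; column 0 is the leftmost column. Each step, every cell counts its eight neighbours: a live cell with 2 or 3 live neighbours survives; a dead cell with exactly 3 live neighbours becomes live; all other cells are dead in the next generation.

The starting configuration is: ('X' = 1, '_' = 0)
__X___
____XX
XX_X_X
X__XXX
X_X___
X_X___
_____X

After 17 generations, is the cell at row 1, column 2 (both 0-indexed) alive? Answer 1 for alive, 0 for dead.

gen 0: __X___
____XX
XX_X_X
X__XXX
X_X___
X_X___
_____X
gen 1: ____XX
_XXXXX
_XXX__
___X__
X_X_X_
X____X
_X____
gen 2: _X___X
_X___X
XX____
____X_
XX_XX_
X____X
____X_
gen 3: ____XX
_XX__X
XX___X
__XXX_
XX_XX_
XX_X__
____X_
gen 4: X__XXX
_XX___
_____X
______
X_____
XX_X__
X__XX_
gen 5: X_____
_XXX__
______
______
XX____
XXXXX_
______
gen 6: _XX___
_XX___
__X___
______
X__X_X
X_XX_X
X_XX_X
gen 7: ______
___X__
_XX___
______
XXXX_X
______
_____X
gen 8: ______
__X___
__X___
___X__
XXX___
_XX_XX
______
gen 9: ______
______
__XX__
___X__
X___XX
__XX_X
______
gen 10: ______
______
__XX__
__XX_X
X_X__X
X__X_X
______
gen 11: ______
______
__XXX_
X____X
__X___
XX__XX
______
gen 12: ______
___X__
___XXX
_XX_XX
____X_
XX___X
X____X
gen 13: ______
___X__
X____X
X_X___
__XXX_
_X__X_
_X___X
gen 14: ______
______
XX___X
X_X_X_
__X_XX
XX__XX
X_____
gen 15: ______
X_____
XX___X
__X_X_
__X___
_X_XX_
XX____
gen 16: XX____
XX___X
XX___X
X_XX_X
_XX_X_
XX_X__
XXX___
gen 17: ______
__X___
______
___X__
____X_
___X_X
_____X

1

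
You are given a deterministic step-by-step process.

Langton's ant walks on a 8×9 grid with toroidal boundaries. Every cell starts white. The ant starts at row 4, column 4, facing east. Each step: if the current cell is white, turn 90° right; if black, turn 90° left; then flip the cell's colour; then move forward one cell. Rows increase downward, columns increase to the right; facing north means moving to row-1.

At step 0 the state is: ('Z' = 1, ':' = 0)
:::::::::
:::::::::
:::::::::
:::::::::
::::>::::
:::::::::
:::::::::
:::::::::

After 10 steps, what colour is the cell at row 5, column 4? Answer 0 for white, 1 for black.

1

t=0: :::::::::
:::::::::
:::::::::
:::::::::
::::>::::
:::::::::
:::::::::
:::::::::
t=1: :::::::::
:::::::::
:::::::::
:::::::::
::::Z::::
::::v::::
:::::::::
:::::::::
t=2: :::::::::
:::::::::
:::::::::
:::::::::
::::Z::::
:::<Z::::
:::::::::
:::::::::
t=3: :::::::::
:::::::::
:::::::::
:::::::::
:::^Z::::
:::ZZ::::
:::::::::
:::::::::
t=4: :::::::::
:::::::::
:::::::::
:::::::::
:::Z>::::
:::ZZ::::
:::::::::
:::::::::
t=5: :::::::::
:::::::::
:::::::::
::::^::::
:::Z:::::
:::ZZ::::
:::::::::
:::::::::
t=6: :::::::::
:::::::::
:::::::::
::::Z>:::
:::Z:::::
:::ZZ::::
:::::::::
:::::::::
t=7: :::::::::
:::::::::
:::::::::
::::ZZ:::
:::Z:v:::
:::ZZ::::
:::::::::
:::::::::
t=8: :::::::::
:::::::::
:::::::::
::::ZZ:::
:::Z<Z:::
:::ZZ::::
:::::::::
:::::::::
t=9: :::::::::
:::::::::
:::::::::
::::^Z:::
:::ZZZ:::
:::ZZ::::
:::::::::
:::::::::
t=10: :::::::::
:::::::::
:::::::::
:::<:Z:::
:::ZZZ:::
:::ZZ::::
:::::::::
:::::::::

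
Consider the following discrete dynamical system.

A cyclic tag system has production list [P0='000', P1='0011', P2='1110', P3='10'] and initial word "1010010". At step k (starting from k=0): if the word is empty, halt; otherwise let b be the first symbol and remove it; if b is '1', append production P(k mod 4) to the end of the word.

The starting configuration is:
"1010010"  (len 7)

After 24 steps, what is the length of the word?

[0] "1010010"  (len 7)
[1] "010010000"  (len 9)
[2] "10010000"  (len 8)
[3] "00100001110"  (len 11)
[4] "0100001110"  (len 10)
[5] "100001110"  (len 9)
[6] "000011100011"  (len 12)
[7] "00011100011"  (len 11)
[8] "0011100011"  (len 10)
[9] "011100011"  (len 9)
[10] "11100011"  (len 8)
[11] "11000111110"  (len 11)
[12] "100011111010"  (len 12)
[13] "00011111010000"  (len 14)
[14] "0011111010000"  (len 13)
[15] "011111010000"  (len 12)
[16] "11111010000"  (len 11)
[17] "1111010000000"  (len 13)
[18] "1110100000000011"  (len 16)
[19] "1101000000000111110"  (len 19)
[20] "10100000000011111010"  (len 20)
[21] "0100000000011111010000"  (len 22)
[22] "100000000011111010000"  (len 21)
[23] "000000000111110100001110"  (len 24)
[24] "00000000111110100001110"  (len 23)

23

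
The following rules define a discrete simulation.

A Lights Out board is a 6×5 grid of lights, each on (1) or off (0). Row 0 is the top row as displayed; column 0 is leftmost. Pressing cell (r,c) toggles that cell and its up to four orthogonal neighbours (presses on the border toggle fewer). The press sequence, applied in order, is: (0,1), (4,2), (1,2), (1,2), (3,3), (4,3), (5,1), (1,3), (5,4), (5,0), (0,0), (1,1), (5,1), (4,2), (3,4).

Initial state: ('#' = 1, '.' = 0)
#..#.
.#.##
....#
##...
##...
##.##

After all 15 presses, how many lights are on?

0) #..#.
.#.##
....#
##...
##...
##.##
1) .###.
...##
....#
##...
##...
##.##
2) .###.
...##
....#
###..
#.##.
#####
3) .#.#.
.##.#
..#.#
###..
#.##.
#####
4) .###.
...##
....#
###..
#.##.
#####
5) .###.
...##
...##
##.##
#.#..
#####
6) .###.
...##
...##
##..#
#..##
###.#
7) .###.
...##
...##
##..#
##.##
....#
8) .##..
..#..
....#
##..#
##.##
....#
9) .##..
..#..
....#
##..#
##.#.
...#.
10) .##..
..#..
....#
##..#
.#.#.
##.#.
11) #.#..
#.#..
....#
##..#
.#.#.
##.#.
12) ###..
.#...
.#..#
##..#
.#.#.
##.#.
13) ###..
.#...
.#..#
##..#
...#.
..##.
14) ###..
.#...
.#..#
###.#
.##..
...#.
15) ###..
.#...
.#...
####.
.##.#
...#.

13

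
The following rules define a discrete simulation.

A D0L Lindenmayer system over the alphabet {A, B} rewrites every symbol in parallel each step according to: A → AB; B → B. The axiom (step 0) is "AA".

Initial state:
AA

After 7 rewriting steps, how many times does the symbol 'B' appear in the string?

[0] AA
[1] ABAB
[2] ABBABB
[3] ABBBABBB
[4] ABBBBABBBB
[5] ABBBBBABBBBB
[6] ABBBBBBABBBBBB
[7] ABBBBBBBABBBBBBB

14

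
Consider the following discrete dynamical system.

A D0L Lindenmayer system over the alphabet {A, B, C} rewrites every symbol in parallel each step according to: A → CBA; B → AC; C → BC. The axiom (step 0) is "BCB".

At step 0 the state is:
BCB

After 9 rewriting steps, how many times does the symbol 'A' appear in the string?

0) BCB
1) ACBCAC
2) CBABCACBCCBABC
3) BCACCBAACBCCBABCACBCBCACCBAACBC
4) ACBCCBABCBCACCBACBABCACBCBCACCBAACBCCBABCACBCACBCCBABCBCACCBACBABCACBC
5) CBABCACBCBCACCBAACBCACBCCBABCBCACCBABCACCBAACBCCBABCACBCAC…BCCBABCACBCBCACCBAACBCACBCCBABCBCACCBABCACCBAACBCCBABCACBC  (len 157)
6) BCACCBAACBCCBABCACBCACBCCBABCBCACCBACBABCACBCCBABCACBCBCAC…CCBABCBCACCBAACBCCBABCBCACCBACBABCACBCBCACCBAACBCCBABCACBC  (len 353)
7) ACBCCBABCBCACCBACBABCACBCBCACCBAACBCCBABCACBCCBABCACBCBCAC…ACBCCBABCACBCACBCCBABCBCACCBACBABCACBCBCACCBAACBCCBABCACBC  (len 793)
8) CBABCACBCBCACCBAACBCACBCCBABCBCACCBABCACCBAACBCCBABCACBCAC…ACBCCBABCACBCACBCCBABCBCACCBACBABCACBCBCACCBAACBCCBABCACBC  (len 1782)
9) BCACCBAACBCCBABCACBCACBCCBABCBCACCBACBABCACBCCBABCACBCBCAC…ACBCCBABCACBCACBCCBABCBCACCBACBABCACBCBCACCBAACBCCBABCACBC  (len 4004)

989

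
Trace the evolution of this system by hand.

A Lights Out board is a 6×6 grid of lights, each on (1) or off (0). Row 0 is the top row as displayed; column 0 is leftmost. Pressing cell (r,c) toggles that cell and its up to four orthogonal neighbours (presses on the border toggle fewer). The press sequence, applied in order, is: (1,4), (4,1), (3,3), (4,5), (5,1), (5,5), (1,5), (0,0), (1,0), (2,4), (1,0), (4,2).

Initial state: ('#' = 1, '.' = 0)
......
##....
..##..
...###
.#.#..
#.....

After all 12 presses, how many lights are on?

k=0  ......
##....
..##..
...###
.#.#..
#.....
k=1  ....#.
##.###
..###.
...###
.#.#..
#.....
k=2  ....#.
##.###
..###.
.#.###
#.##..
##....
k=3  ....#.
##.###
..#.#.
.##..#
#.#...
##....
k=4  ....#.
##.###
..#.#.
.##...
#.#.##
##...#
k=5  ....#.
##.###
..#.#.
.##...
###.##
..#..#
k=6  ....#.
##.###
..#.#.
.##...
###.#.
..#.#.
k=7  ....##
##.#..
..#.##
.##...
###.#.
..#.#.
k=8  ##..##
.#.#..
..#.##
.##...
###.#.
..#.#.
k=9  .#..##
#..#..
#.#.##
.##...
###.#.
..#.#.
k=10  .#..##
#..##.
#.##..
.##.#.
###.#.
..#.#.
k=11  ##..##
.#.##.
..##..
.##.#.
###.#.
..#.#.
k=12  ##..##
.#.##.
..##..
.#..#.
#..##.
....#.

15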